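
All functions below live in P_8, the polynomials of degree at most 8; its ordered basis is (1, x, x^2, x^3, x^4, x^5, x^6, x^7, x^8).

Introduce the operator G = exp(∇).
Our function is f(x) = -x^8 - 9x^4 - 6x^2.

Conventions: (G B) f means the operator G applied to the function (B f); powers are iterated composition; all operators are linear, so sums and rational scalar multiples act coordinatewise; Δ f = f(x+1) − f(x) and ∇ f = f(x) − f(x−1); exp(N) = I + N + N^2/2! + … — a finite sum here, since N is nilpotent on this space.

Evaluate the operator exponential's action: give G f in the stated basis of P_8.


g(x) = -x^8 - 8x^7 + 56x^5 - 79x^4 - 148x^3 + 246x^2 - 48x - 59

order-1 term: -8x^7 + 28x^6 - 56x^5 + 70x^4 - 92x^3 + 82x^2 - 56x + 16
order-2 term: -28x^6 + 168x^5 - 490x^4 + 840x^3 - 922x^2 + 612x - 196
order-3 term: -56x^5 + 420x^4 - 1400x^3 + 2520x^2 - 2444x + 1020
order-4 term: -70x^4 + 560x^3 - 1820x^2 + 2800x - 1710
order-5 term: -56x^3 + 420x^2 - 1120x + 1050
order-6 term: -28x^2 + 168x - 266
order-7 term: -8x + 28
order-8 term: -1
the series for exp(∇) f terminates at order 8
exp(∇) f = -x^8 - 8x^7 + 56x^5 - 79x^4 - 148x^3 + 246x^2 - 48x - 59


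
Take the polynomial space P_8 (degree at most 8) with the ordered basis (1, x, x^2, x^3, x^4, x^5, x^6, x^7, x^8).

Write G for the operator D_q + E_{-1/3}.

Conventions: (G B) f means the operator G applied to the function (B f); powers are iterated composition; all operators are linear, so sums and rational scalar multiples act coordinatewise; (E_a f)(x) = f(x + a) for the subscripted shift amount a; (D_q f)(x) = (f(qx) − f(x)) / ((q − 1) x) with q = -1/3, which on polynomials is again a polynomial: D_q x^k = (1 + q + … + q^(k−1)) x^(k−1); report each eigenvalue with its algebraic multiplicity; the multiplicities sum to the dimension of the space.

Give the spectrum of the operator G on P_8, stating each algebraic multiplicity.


λ = 1 (multiplicity 9)

image of 1: 1
image of x: x + 2/3
image of x^2: x^2 + 1/9
image of x^3: x^3 - (2/9)x^2 + (1/3)x - 1/27
image of x^4: x^4 - (16/27)x^3 + (2/3)x^2 - (4/27)x + 1/81
image of x^5: x^5 - (74/81)x^4 + (10/9)x^3 - (10/27)x^2 + (5/81)x - 1/243
image of x^6: x^6 - (304/243)x^5 + (5/3)x^4 - (20/27)x^3 + (5/27)x^2 - (2/81)x + 1/729
image of x^7: x^7 - (1154/729)x^6 + (7/3)x^5 - (35/27)x^4 + (35/81)x^3 - (7/81)x^2 + (7/729)x - 1/2187
image of x^8: x^8 - (4192/2187)x^7 + (28/9)x^6 - (56/27)x^5 + (70/81)x^4 - (56/243)x^3 + (28/729)x^2 - (8/2187)x + 1/6561
the matrix is upper triangular; its diagonal is (1, 1, 1, 1, 1, 1, 1, 1, 1)
for a triangular matrix the eigenvalues are the diagonal entries, with algebraic multiplicity their repetition count


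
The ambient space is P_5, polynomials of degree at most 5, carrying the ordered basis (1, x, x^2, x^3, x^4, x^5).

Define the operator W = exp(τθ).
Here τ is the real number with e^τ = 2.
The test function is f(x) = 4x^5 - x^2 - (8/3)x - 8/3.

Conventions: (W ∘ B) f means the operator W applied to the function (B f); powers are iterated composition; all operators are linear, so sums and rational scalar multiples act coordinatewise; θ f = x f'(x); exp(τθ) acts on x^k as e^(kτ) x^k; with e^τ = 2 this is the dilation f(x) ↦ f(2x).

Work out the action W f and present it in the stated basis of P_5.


exp(τθ) x^k = e^(kτ) x^k; with e^τ = 2 this sends x^k to 2^k x^k
x ↦ 2 x
x^2 ↦ 4 x^2
x^5 ↦ 32 x^5
applying this coordinatewise to f: exp(τθ) f = 128x^5 - 4x^2 - (16/3)x - 8/3

the result is g(x) = 128x^5 - 4x^2 - (16/3)x - 8/3


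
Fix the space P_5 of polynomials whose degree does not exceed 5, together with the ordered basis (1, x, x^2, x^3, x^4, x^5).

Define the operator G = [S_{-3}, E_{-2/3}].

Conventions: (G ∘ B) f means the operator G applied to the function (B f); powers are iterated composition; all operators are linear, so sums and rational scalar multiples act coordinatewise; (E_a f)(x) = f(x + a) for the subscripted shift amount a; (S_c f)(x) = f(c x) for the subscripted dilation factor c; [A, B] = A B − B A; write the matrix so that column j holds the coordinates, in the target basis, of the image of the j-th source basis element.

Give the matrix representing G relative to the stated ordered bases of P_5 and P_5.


the matrix is [[0, -8/3, -32/9, -224/27, -1280/81, -7808/243]; [0, 0, 16, 32, 896/9, 6400/27]; [0, 0, 0, -72, -192, -2240/3]; [0, 0, 0, 0, 288, 960]; [0, 0, 0, 0, 0, -1080]; [0, 0, 0, 0, 0, 0]] (rows listed top to bottom)

image of 1: 0
image of x: -8/3
image of x^2: 16x - 32/9
image of x^3: -72x^2 + 32x - 224/27
image of x^4: 288x^3 - 192x^2 + (896/9)x - 1280/81
image of x^5: -1080x^4 + 960x^3 - (2240/3)x^2 + (6400/27)x - 7808/243
each image's coordinates form column j of the matrix


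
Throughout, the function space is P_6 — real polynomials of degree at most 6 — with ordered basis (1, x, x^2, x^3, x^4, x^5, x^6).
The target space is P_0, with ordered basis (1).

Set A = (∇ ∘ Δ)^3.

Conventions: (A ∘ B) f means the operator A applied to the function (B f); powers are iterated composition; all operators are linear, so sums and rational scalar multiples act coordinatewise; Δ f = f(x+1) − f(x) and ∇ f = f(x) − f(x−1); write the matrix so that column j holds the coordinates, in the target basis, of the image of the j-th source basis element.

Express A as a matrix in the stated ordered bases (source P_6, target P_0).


image of 1: 0
image of x: 0
image of x^2: 0
image of x^3: 0
image of x^4: 0
image of x^5: 0
image of x^6: 720
each image's coordinates form column j of the matrix

the matrix is [[0, 0, 0, 0, 0, 0, 720]] (rows listed top to bottom)


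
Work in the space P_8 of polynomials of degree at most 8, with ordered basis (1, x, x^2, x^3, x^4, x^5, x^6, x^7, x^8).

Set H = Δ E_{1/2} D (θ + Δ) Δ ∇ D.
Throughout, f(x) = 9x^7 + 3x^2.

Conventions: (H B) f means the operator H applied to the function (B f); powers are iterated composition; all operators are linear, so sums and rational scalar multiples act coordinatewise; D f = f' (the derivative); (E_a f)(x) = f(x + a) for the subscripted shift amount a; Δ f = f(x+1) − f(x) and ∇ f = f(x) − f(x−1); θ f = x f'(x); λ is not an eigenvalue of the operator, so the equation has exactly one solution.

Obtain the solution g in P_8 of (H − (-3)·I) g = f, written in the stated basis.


the image equals g(x) = 3x^7 - 10079x^2 - 25200x - 19320

write g with unknown coordinates in the stated basis and equate coefficients in (H − (-3)·I) g = f
solving from the highest basis element down gives g = 3x^7 - 10079x^2 - 25200x - 19320
check: H g = 30240x^2 + 75600x + 57960
so H g − (-3)·g = 9x^7 + 3x^2 = f ✓


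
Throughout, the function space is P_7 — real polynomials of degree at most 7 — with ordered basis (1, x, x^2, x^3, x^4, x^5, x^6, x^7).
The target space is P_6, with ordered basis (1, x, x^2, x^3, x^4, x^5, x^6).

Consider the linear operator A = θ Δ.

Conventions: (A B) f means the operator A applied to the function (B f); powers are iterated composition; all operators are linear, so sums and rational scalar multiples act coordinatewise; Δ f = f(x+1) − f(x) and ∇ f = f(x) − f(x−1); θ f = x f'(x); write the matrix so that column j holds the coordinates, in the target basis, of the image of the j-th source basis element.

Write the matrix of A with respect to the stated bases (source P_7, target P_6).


the matrix is [[0, 0, 0, 0, 0, 0, 0, 0]; [0, 0, 2, 3, 4, 5, 6, 7]; [0, 0, 0, 6, 12, 20, 30, 42]; [0, 0, 0, 0, 12, 30, 60, 105]; [0, 0, 0, 0, 0, 20, 60, 140]; [0, 0, 0, 0, 0, 0, 30, 105]; [0, 0, 0, 0, 0, 0, 0, 42]] (rows listed top to bottom)

image of 1: 0
image of x: 0
image of x^2: 2x
image of x^3: 6x^2 + 3x
image of x^4: 12x^3 + 12x^2 + 4x
image of x^5: 20x^4 + 30x^3 + 20x^2 + 5x
image of x^6: 30x^5 + 60x^4 + 60x^3 + 30x^2 + 6x
image of x^7: 42x^6 + 105x^5 + 140x^4 + 105x^3 + 42x^2 + 7x
each image's coordinates form column j of the matrix


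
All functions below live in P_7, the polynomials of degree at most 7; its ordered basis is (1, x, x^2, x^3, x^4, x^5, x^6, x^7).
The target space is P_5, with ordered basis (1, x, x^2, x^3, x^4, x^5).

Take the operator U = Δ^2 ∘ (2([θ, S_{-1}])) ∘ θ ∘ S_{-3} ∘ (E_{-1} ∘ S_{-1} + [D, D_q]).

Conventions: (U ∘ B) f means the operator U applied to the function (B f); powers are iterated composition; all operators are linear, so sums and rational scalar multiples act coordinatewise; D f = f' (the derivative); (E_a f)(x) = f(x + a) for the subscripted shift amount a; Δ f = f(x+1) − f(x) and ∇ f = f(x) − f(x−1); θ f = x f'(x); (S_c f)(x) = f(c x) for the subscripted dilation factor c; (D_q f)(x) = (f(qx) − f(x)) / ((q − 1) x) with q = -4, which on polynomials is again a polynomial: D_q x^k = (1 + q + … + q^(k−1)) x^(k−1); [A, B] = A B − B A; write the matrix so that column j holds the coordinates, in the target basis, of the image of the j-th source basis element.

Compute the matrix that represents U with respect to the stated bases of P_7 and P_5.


image of 1: 0
image of x: 0
image of x^2: 0
image of x^3: 0
image of x^4: 0
image of x^5: 0
image of x^6: 0
image of x^7: 0
each image's coordinates form column j of the matrix

the matrix is [[0, 0, 0, 0, 0, 0, 0, 0]; [0, 0, 0, 0, 0, 0, 0, 0]; [0, 0, 0, 0, 0, 0, 0, 0]; [0, 0, 0, 0, 0, 0, 0, 0]; [0, 0, 0, 0, 0, 0, 0, 0]; [0, 0, 0, 0, 0, 0, 0, 0]] (rows listed top to bottom)


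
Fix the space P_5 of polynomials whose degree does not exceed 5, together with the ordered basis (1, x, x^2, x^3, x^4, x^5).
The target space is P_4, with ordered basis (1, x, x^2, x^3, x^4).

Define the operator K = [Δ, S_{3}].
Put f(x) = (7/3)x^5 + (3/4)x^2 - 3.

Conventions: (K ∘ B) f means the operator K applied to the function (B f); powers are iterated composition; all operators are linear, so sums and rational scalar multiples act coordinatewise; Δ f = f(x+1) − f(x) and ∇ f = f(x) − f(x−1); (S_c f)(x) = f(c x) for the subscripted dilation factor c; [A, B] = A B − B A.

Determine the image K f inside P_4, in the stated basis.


S_{3} f = 567x^5 + (27/4)x^2 - 3
Δ S_{3} f = 2835x^4 + 5670x^3 + 5670x^2 + (5697/2)x + 2295/4
Δ f = (35/3)x^4 + (70/3)x^3 + (70/3)x^2 + (79/6)x + 37/12
S_{3} Δ f = 945x^4 + 630x^3 + 210x^2 + (79/2)x + 37/12
[Δ, S_{3}] f = 1890x^4 + 5040x^3 + 5460x^2 + 2809x + 1712/3

the result is g(x) = 1890x^4 + 5040x^3 + 5460x^2 + 2809x + 1712/3


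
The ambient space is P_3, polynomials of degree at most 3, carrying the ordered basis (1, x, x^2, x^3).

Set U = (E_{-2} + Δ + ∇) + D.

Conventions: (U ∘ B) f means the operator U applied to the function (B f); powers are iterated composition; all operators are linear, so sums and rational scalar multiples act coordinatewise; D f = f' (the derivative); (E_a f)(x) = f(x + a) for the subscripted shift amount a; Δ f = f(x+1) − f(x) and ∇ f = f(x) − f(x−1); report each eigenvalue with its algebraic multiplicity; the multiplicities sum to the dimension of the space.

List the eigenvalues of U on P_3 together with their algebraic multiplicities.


image of 1: 1
image of x: x + 1
image of x^2: x^2 + 2x + 4
image of x^3: x^3 + 3x^2 + 12x - 6
the matrix is upper triangular; its diagonal is (1, 1, 1, 1)
for a triangular matrix the eigenvalues are the diagonal entries, with algebraic multiplicity their repetition count

λ = 1 (multiplicity 4)


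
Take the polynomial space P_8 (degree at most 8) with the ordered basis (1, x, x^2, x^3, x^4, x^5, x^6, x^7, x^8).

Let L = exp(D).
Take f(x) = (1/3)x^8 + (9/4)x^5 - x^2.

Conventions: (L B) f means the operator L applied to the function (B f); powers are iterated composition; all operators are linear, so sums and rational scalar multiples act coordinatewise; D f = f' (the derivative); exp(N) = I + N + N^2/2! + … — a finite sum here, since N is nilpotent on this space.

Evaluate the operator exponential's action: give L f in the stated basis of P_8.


g(x) = (1/3)x^8 + (8/3)x^7 + (28/3)x^6 + (251/12)x^5 + (415/12)x^4 + (247/6)x^3 + (185/6)x^2 + (143/12)x + 19/12

order-1 term: (8/3)x^7 + (45/4)x^4 - 2x
order-2 term: (28/3)x^6 + (45/2)x^3 - 1
order-3 term: (56/3)x^5 + (45/2)x^2
order-4 term: (70/3)x^4 + (45/4)x
order-5 term: (56/3)x^3 + 9/4
order-6 term: (28/3)x^2
order-7 term: (8/3)x
order-8 term: 1/3
the series for exp(D) f terminates at order 8
exp(D) f = (1/3)x^8 + (8/3)x^7 + (28/3)x^6 + (251/12)x^5 + (415/12)x^4 + (247/6)x^3 + (185/6)x^2 + (143/12)x + 19/12


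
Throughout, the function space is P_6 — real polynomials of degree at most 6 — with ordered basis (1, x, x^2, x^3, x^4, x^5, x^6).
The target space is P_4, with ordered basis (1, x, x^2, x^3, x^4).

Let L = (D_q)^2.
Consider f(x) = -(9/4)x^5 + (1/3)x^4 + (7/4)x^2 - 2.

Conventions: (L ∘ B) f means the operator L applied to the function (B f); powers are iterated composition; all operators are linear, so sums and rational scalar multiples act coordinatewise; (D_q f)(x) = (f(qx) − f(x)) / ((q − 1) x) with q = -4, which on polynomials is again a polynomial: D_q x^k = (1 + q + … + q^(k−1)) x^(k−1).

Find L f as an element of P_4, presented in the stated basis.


D_q f = -(1845/4)x^4 - 17x^3 - (21/4)x
D_q D_q f = (94095/4)x^3 - 221x^2 - 21/4

g(x) = (94095/4)x^3 - 221x^2 - 21/4


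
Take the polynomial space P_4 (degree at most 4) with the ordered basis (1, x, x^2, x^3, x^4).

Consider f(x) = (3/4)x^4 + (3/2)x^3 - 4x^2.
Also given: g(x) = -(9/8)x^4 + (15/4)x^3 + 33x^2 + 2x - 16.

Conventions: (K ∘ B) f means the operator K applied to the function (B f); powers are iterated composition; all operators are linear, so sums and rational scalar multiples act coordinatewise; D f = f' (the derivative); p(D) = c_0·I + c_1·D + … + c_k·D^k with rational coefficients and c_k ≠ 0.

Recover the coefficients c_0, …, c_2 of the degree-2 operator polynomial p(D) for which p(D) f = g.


c_0 = -3/2, c_1 = 2, c_2 = 2

D^0 f = (3/4)x^4 + (3/2)x^3 - 4x^2
D^1 f = 3x^3 + (9/2)x^2 - 8x
D^2 f = 9x^2 + 9x - 8
matching coefficients of g against c_0 f + c_1 Df + … from the top degree down determines the c_i
solution: c_0 = -3/2, c_1 = 2, c_2 = 2


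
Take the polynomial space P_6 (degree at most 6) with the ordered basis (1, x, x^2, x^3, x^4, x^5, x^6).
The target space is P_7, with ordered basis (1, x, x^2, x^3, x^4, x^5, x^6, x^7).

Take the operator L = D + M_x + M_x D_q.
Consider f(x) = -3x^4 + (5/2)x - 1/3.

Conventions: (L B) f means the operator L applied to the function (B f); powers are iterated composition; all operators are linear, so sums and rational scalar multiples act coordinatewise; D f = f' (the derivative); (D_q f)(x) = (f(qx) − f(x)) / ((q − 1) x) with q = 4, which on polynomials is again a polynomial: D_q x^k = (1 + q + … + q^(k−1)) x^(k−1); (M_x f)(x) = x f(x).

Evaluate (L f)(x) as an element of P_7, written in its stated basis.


D f = -12x^3 + 5/2
M_x f = -3x^5 + (5/2)x^2 - (1/3)x
D_q f = -255x^3 + 5/2
M_x D_q f = -255x^4 + (5/2)x
(D + M_x + M_x D_q) f = -3x^5 - 255x^4 - 12x^3 + (5/2)x^2 + (13/6)x + 5/2

the result is g(x) = -3x^5 - 255x^4 - 12x^3 + (5/2)x^2 + (13/6)x + 5/2


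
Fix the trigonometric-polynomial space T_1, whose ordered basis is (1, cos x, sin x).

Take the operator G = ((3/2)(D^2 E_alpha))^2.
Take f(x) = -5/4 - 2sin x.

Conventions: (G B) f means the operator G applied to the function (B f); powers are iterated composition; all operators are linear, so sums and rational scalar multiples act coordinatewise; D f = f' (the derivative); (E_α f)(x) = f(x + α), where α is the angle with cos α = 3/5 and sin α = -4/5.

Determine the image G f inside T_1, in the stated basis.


E_alpha f = -5/4 + (8/5)cos x - (6/5)sin x
D E_alpha f = -(6/5)cos x - (8/5)sin x
D D E_alpha f = -(8/5)cos x + (6/5)sin x
((3/2)(D^2 E_alpha)) f = -(12/5)cos x + (9/5)sin x
E_alpha ((3/2)(D^2 E_alpha)) f = -(72/25)cos x - (21/25)sin x
D E_alpha ((3/2)(D^2 E_alpha)) f = -(21/25)cos x + (72/25)sin x
D D E_alpha ((3/2)(D^2 E_alpha)) f = (72/25)cos x + (21/25)sin x
((3/2)(D^2 E_alpha)) ((3/2)(D^2 E_alpha)) f = (108/25)cos x + (63/50)sin x

the result is g(x) = (108/25)cos x + (63/50)sin x


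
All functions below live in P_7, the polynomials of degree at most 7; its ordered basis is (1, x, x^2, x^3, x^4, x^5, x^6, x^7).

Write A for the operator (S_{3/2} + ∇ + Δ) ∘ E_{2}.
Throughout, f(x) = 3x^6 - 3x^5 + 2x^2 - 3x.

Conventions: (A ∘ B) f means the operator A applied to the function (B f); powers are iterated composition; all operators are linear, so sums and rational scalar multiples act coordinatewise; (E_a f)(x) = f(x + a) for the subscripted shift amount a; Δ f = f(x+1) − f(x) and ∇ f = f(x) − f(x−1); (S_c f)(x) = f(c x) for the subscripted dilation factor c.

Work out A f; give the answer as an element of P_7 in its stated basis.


the image equals g(x) = (2187/64)x^6 + (9171/32)x^5 + (8715/8)x^4 + 2535x^3 + (7809/2)x^2 + (7351/2)x + 1566

E_{2} f = 3x^6 + 33x^5 + 150x^4 + 360x^3 + 482x^2 + 341x + 98
S_{3/2} E_{2} f = (2187/64)x^6 + (8019/32)x^5 + (6075/8)x^4 + 1215x^3 + (2169/2)x^2 + (1023/2)x + 98
∇ E_{2} f = 18x^5 + 120x^4 + 330x^3 + 465x^2 + 337x + 99
Δ E_{2} f = 18x^5 + 210x^4 + 990x^3 + 2355x^2 + 2827x + 1369
(S_{3/2} + ∇ + Δ) E_{2} f = (2187/64)x^6 + (9171/32)x^5 + (8715/8)x^4 + 2535x^3 + (7809/2)x^2 + (7351/2)x + 1566


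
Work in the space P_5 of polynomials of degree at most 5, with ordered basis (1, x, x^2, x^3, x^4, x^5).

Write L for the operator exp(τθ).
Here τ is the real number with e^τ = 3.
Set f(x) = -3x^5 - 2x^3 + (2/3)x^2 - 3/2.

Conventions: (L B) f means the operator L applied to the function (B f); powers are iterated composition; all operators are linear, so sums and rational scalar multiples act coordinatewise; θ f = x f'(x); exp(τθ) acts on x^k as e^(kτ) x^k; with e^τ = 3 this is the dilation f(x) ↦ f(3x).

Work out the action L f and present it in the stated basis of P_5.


the image equals g(x) = -729x^5 - 54x^3 + 6x^2 - 3/2

exp(τθ) x^k = e^(kτ) x^k; with e^τ = 3 this sends x^k to 3^k x^k
x^2 ↦ 9 x^2
x^3 ↦ 27 x^3
x^5 ↦ 243 x^5
applying this coordinatewise to f: exp(τθ) f = -729x^5 - 54x^3 + 6x^2 - 3/2


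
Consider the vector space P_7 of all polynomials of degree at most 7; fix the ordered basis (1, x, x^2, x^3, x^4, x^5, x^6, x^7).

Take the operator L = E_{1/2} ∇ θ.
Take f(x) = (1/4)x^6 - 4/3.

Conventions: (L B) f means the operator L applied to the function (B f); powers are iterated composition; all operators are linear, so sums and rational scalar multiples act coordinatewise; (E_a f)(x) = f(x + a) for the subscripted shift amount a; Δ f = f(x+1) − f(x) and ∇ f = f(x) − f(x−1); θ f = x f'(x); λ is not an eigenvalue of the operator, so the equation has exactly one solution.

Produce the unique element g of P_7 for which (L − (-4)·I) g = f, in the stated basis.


the image equals g(x) = (1/16)x^6 - (9/16)x^5 + (225/64)x^4 - (465/32)x^3 + (2205/64)x^2 - (9729/256)x + 9167/768

write g with unknown coordinates in the stated basis and equate coefficients in (L − (-4)·I) g = f
solving from the highest basis element down gives g = (1/16)x^6 - (9/16)x^5 + (225/64)x^4 - (465/32)x^3 + (2205/64)x^2 - (9729/256)x + 9167/768
check: L g = (9/4)x^5 - (225/16)x^4 + (465/8)x^3 - (2205/16)x^2 + (9729/64)x - 3141/64
so L g − (-4)·g = (1/4)x^6 - 4/3 = f ✓


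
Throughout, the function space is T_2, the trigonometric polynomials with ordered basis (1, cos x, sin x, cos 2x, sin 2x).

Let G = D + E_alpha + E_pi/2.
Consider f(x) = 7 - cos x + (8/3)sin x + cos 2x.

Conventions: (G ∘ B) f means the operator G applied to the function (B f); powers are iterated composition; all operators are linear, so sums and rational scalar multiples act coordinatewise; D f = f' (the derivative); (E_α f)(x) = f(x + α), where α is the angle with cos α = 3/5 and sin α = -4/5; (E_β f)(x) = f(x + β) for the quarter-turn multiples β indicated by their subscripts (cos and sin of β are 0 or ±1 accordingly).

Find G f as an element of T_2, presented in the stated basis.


D f = (8/3)cos x + sin x - 2sin 2x
E_alpha f = 7 - (41/15)cos x + (4/5)sin x - (7/25)cos 2x + (24/25)sin 2x
E_pi/2 f = 7 + (8/3)cos x + sin x - cos 2x
(D + E_alpha + E_pi/2) f = 14 + (13/5)cos x + (14/5)sin x - (32/25)cos 2x - (26/25)sin 2x

g(x) = 14 + (13/5)cos x + (14/5)sin x - (32/25)cos 2x - (26/25)sin 2x


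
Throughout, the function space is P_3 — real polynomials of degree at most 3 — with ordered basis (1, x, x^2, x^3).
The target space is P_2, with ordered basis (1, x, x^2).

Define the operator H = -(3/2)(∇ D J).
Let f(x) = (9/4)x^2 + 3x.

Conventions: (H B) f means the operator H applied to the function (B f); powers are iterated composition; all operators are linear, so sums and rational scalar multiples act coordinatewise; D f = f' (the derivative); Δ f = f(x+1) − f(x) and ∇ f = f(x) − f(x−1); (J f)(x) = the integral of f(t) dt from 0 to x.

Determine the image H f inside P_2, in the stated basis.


J f = (3/4)x^3 + (3/2)x^2
D J f = (9/4)x^2 + 3x
∇ D J f = (9/2)x + 3/4
(-(3/2)(∇ D J)) f = -(27/4)x - 9/8

the image equals g(x) = -(27/4)x - 9/8


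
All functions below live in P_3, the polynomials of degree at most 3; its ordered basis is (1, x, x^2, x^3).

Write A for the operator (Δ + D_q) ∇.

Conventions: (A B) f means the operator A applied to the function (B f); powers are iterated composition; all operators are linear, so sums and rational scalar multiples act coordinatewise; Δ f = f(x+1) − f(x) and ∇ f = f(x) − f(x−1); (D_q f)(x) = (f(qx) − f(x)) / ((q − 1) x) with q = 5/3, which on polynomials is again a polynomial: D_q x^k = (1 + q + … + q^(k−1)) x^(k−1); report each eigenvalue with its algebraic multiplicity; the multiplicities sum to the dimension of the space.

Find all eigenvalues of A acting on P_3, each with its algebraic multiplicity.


image of 1: 0
image of x: 0
image of x^2: 4
image of x^3: 14x - 3
the matrix is upper triangular; its diagonal is (0, 0, 0, 0)
for a triangular matrix the eigenvalues are the diagonal entries, with algebraic multiplicity their repetition count

λ = 0 (multiplicity 4)


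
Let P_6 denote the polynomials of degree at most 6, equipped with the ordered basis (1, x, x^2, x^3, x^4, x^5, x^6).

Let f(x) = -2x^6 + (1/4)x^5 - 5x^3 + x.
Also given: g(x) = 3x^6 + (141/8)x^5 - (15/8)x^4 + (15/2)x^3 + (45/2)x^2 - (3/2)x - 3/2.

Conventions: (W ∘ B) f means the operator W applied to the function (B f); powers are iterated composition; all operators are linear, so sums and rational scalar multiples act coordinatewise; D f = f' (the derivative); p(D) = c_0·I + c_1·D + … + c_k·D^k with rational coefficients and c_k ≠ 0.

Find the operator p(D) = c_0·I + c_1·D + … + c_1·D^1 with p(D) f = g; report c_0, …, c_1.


D^0 f = -2x^6 + (1/4)x^5 - 5x^3 + x
D^1 f = -12x^5 + (5/4)x^4 - 15x^2 + 1
matching coefficients of g against c_0 f + c_1 Df + … from the top degree down determines the c_i
solution: c_0 = -3/2, c_1 = -3/2

p(D) = -(3/2)·I − (3/2)·D, i.e. c_0 = -3/2, c_1 = -3/2


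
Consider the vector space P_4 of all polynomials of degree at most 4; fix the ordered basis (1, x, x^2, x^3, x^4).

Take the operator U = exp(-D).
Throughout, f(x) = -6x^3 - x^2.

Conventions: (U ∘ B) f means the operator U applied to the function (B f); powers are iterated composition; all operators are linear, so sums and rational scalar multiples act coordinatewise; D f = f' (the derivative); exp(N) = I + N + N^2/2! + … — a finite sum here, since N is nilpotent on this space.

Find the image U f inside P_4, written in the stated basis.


the result is g(x) = -6x^3 + 17x^2 - 16x + 5

order-1 term: 18x^2 + 2x
order-2 term: -18x - 1
order-3 term: 6
the series for exp(-D) f terminates at order 3
exp(-D) f = -6x^3 + 17x^2 - 16x + 5


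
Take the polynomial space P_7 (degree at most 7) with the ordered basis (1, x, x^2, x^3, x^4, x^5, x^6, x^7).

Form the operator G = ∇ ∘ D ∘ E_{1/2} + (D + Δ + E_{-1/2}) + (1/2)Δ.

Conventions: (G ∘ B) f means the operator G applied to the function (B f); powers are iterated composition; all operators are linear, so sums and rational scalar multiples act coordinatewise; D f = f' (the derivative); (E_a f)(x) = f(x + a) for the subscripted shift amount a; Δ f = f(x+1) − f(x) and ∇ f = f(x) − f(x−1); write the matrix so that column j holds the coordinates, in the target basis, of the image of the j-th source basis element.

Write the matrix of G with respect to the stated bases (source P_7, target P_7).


image of 1: 1
image of x: x + 2
image of x^2: x^2 + 4x + 15/4
image of x^3: x^3 + 6x^2 + (45/4)x + 11/8
image of x^4: x^4 + 8x^3 + (45/2)x^2 + (11/2)x + 41/16
image of x^5: x^5 + 10x^4 + (75/2)x^3 + (55/4)x^2 + (205/16)x + 47/32
image of x^6: x^6 + 12x^5 + (225/4)x^4 + (55/2)x^3 + (615/16)x^2 + (141/16)x + 121/64
image of x^7: x^7 + 14x^6 + (315/4)x^5 + (385/8)x^4 + (1435/16)x^3 + (987/32)x^2 + (847/64)x + 191/128
each image's coordinates form column j of the matrix

the matrix is [[1, 2, 15/4, 11/8, 41/16, 47/32, 121/64, 191/128]; [0, 1, 4, 45/4, 11/2, 205/16, 141/16, 847/64]; [0, 0, 1, 6, 45/2, 55/4, 615/16, 987/32]; [0, 0, 0, 1, 8, 75/2, 55/2, 1435/16]; [0, 0, 0, 0, 1, 10, 225/4, 385/8]; [0, 0, 0, 0, 0, 1, 12, 315/4]; [0, 0, 0, 0, 0, 0, 1, 14]; [0, 0, 0, 0, 0, 0, 0, 1]] (rows listed top to bottom)


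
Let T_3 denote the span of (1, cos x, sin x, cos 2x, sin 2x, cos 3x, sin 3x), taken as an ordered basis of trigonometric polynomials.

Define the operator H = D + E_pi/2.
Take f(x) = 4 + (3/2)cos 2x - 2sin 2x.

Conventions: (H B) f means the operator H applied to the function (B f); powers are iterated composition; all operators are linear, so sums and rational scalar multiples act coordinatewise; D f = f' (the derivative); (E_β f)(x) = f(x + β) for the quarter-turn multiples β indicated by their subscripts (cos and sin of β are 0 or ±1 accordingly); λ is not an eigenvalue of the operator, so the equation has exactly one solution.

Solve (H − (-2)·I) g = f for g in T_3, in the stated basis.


write g with unknown coordinates in the stated basis and equate coefficients in (H − (-2)·I) g = f
solving from the highest basis element down gives g = 4/3 + (11/10)cos 2x + (1/5)sin 2x
check: H g = 4/3 - (7/10)cos 2x - (12/5)sin 2x
so H g − (-2)·g = 4 + (3/2)cos 2x - 2sin 2x = f ✓

g(x) = 4/3 + (11/10)cos 2x + (1/5)sin 2x


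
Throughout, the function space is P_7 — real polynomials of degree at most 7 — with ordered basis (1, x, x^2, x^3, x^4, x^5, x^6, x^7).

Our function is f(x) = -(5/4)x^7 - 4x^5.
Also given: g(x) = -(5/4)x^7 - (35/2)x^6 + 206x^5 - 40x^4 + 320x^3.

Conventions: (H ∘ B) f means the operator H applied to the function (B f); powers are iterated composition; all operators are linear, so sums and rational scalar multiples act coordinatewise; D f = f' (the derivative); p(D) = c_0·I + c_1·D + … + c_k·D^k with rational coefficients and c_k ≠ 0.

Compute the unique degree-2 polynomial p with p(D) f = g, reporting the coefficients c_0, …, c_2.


D^0 f = -(5/4)x^7 - 4x^5
D^1 f = -(35/4)x^6 - 20x^4
D^2 f = -(105/2)x^5 - 80x^3
matching coefficients of g against c_0 f + c_1 Df + … from the top degree down determines the c_i
solution: c_0 = 1, c_1 = 2, c_2 = -4

c_0 = 1, c_1 = 2, c_2 = -4


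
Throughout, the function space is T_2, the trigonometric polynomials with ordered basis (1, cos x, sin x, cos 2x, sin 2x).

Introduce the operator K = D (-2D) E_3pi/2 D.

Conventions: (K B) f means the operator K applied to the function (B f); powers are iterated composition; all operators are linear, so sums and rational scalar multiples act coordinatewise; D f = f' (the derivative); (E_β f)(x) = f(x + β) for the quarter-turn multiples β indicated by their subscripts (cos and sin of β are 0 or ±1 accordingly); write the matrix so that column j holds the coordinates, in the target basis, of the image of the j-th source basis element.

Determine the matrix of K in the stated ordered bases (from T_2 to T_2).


image of 1: 0
image of cos x: 2cos x
image of sin x: 2sin x
image of cos 2x: 16sin 2x
image of sin 2x: -16cos 2x
each image's coordinates form column j of the matrix

the matrix is [[0, 0, 0, 0, 0]; [0, 2, 0, 0, 0]; [0, 0, 2, 0, 0]; [0, 0, 0, 0, -16]; [0, 0, 0, 16, 0]] (rows listed top to bottom)


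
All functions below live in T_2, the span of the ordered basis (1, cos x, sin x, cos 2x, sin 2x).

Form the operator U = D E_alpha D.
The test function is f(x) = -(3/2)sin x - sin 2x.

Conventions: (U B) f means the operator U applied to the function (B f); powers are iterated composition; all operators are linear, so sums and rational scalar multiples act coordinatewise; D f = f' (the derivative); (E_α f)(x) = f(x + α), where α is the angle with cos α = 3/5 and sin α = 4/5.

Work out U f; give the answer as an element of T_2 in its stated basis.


the image equals g(x) = (6/5)cos x + (9/10)sin x + (96/25)cos 2x - (28/25)sin 2x

D f = -(3/2)cos x - 2cos 2x
E_alpha D f = -(9/10)cos x + (6/5)sin x + (14/25)cos 2x + (48/25)sin 2x
D (E_alpha D) f = (6/5)cos x + (9/10)sin x + (96/25)cos 2x - (28/25)sin 2x


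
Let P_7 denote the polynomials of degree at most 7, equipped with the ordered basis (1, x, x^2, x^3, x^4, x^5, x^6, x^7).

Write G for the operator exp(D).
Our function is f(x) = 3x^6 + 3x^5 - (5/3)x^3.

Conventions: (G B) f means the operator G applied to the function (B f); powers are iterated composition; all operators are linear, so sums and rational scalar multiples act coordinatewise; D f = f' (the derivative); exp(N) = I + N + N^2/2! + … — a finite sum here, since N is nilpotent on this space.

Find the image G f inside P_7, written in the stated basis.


the image equals g(x) = 3x^6 + 21x^5 + 60x^4 + (265/3)x^3 + 70x^2 + 28x + 13/3

order-1 term: 18x^5 + 15x^4 - 5x^2
order-2 term: 45x^4 + 30x^3 - 5x
order-3 term: 60x^3 + 30x^2 - 5/3
order-4 term: 45x^2 + 15x
order-5 term: 18x + 3
order-6 term: 3
the series for exp(D) f terminates at order 6
exp(D) f = 3x^6 + 21x^5 + 60x^4 + (265/3)x^3 + 70x^2 + 28x + 13/3


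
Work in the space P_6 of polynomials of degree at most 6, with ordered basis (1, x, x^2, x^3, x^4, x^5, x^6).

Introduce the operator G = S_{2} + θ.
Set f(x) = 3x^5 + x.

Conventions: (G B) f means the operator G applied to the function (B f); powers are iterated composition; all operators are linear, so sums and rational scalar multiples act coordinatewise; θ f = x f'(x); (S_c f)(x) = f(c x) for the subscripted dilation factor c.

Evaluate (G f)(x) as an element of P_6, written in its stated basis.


S_{2} f = 96x^5 + 2x
θ f = 15x^5 + x
(S_{2} + θ) f = 111x^5 + 3x

the image equals g(x) = 111x^5 + 3x


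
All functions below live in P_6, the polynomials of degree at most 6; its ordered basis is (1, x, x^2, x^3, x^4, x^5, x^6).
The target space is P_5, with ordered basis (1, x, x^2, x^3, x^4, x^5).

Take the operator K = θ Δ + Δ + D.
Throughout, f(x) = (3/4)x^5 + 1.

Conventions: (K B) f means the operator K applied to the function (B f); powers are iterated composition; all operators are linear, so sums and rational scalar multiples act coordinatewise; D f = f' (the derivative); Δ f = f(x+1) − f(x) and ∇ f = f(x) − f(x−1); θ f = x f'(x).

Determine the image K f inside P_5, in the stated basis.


g(x) = (45/2)x^4 + 30x^3 + (45/2)x^2 + (15/2)x + 3/4

Δ f = (15/4)x^4 + (15/2)x^3 + (15/2)x^2 + (15/4)x + 3/4
θ Δ f = 15x^4 + (45/2)x^3 + 15x^2 + (15/4)x
Δ f = (15/4)x^4 + (15/2)x^3 + (15/2)x^2 + (15/4)x + 3/4
D f = (15/4)x^4
(θ Δ + Δ + D) f = (45/2)x^4 + 30x^3 + (45/2)x^2 + (15/2)x + 3/4


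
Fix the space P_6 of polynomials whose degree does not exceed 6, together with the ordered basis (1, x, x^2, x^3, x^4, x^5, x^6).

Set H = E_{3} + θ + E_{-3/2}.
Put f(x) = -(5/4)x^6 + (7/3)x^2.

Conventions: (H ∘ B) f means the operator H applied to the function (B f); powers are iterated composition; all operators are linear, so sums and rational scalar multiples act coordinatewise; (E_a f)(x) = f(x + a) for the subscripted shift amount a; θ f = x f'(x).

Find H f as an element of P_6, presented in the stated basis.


the image equals g(x) = -10x^6 - (45/4)x^5 - (3375/16)x^4 - (4725/8)x^3 - (308033/192)x^2 - (112547/64)x - 230205/256

E_{3} f = -(5/4)x^6 - (45/2)x^5 - (675/4)x^4 - 675x^3 - (18197/12)x^2 - (3617/2)x - 3561/4
θ f = -(15/2)x^6 + (14/3)x^2
E_{-3/2} f = -(5/4)x^6 + (45/4)x^5 - (675/16)x^4 + (675/8)x^3 - (17777/192)x^2 + (3197/64)x - 2301/256
(E_{3} + θ + E_{-3/2}) f = -10x^6 - (45/4)x^5 - (3375/16)x^4 - (4725/8)x^3 - (308033/192)x^2 - (112547/64)x - 230205/256


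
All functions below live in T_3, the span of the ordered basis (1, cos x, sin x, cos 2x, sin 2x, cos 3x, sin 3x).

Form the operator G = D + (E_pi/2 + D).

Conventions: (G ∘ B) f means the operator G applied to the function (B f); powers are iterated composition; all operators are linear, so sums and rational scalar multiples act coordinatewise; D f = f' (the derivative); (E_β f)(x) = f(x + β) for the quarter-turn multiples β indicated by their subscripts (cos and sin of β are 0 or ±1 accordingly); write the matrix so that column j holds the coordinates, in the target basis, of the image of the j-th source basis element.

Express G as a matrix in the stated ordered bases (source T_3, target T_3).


image of 1: 1
image of cos x: -3sin x
image of sin x: 3cos x
image of cos 2x: -cos 2x - 4sin 2x
image of sin 2x: 4cos 2x - sin 2x
image of cos 3x: -5sin 3x
image of sin 3x: 5cos 3x
each image's coordinates form column j of the matrix

the matrix is [[1, 0, 0, 0, 0, 0, 0]; [0, 0, 3, 0, 0, 0, 0]; [0, -3, 0, 0, 0, 0, 0]; [0, 0, 0, -1, 4, 0, 0]; [0, 0, 0, -4, -1, 0, 0]; [0, 0, 0, 0, 0, 0, 5]; [0, 0, 0, 0, 0, -5, 0]] (rows listed top to bottom)


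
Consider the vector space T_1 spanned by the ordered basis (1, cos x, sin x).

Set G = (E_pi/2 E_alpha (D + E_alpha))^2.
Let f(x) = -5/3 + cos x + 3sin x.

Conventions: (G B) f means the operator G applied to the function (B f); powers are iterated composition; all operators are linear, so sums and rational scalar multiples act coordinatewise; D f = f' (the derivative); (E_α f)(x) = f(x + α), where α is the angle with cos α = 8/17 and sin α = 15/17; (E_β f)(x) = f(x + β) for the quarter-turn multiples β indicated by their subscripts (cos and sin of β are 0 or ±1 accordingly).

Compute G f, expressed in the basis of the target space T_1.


D f = 3cos x - sin x
E_alpha f = -5/3 + (53/17)cos x + (9/17)sin x
(D + E_alpha) f = -5/3 + (104/17)cos x - (8/17)sin x
E_alpha (D + E_alpha) f = -5/3 + (712/289)cos x - (1624/289)sin x
E_pi/2 E_alpha (D + E_alpha) f = -5/3 - (1624/289)cos x - (712/289)sin x
D (E_pi/2 E_alpha (D + E_alpha)) f = -(712/289)cos x + (1624/289)sin x
E_alpha (E_pi/2 E_alpha (D + E_alpha)) f = -5/3 - (23672/4913)cos x + (18664/4913)sin x
(D + E_alpha) (E_pi/2 E_alpha (D + E_alpha)) f = -5/3 - (35776/4913)cos x + (46272/4913)sin x
E_alpha (D + E_alpha) (E_pi/2 E_alpha (D + E_alpha)) f = -5/3 + (407872/83521)cos x + (906816/83521)sin x
E_pi/2 E_alpha (D + E_alpha) (E_pi/2 E_alpha (D + E_alpha)) f = -5/3 + (906816/83521)cos x - (407872/83521)sin x

the result is g(x) = -5/3 + (906816/83521)cos x - (407872/83521)sin x


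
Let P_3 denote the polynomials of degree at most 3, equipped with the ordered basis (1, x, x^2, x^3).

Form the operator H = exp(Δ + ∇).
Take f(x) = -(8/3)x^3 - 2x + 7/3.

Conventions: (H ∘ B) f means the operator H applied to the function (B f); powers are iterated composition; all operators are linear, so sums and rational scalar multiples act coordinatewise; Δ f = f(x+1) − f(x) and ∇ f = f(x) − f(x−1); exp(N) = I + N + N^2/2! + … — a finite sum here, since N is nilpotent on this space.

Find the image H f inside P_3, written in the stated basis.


the result is g(x) = -(8/3)x^3 - 16x^2 - 34x - 85/3

order-1 term: -16x^2 - 28/3
order-2 term: -32x
order-3 term: -64/3
the series for exp(Δ + ∇) f terminates at order 3
exp(Δ + ∇) f = -(8/3)x^3 - 16x^2 - 34x - 85/3


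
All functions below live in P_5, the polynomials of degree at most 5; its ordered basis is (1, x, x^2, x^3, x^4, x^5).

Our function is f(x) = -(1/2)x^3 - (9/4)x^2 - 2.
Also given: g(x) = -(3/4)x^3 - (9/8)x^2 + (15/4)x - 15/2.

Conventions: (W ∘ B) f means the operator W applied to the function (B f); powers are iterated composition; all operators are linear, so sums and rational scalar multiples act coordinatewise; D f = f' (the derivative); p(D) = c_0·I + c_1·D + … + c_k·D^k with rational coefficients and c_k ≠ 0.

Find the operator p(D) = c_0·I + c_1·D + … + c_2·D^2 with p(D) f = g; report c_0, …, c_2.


p(D) = (3/2)·I − (3/2)·D + D^2, i.e. c_0 = 3/2, c_1 = -3/2, c_2 = 1

D^0 f = -(1/2)x^3 - (9/4)x^2 - 2
D^1 f = -(3/2)x^2 - (9/2)x
D^2 f = -3x - 9/2
matching coefficients of g against c_0 f + c_1 Df + … from the top degree down determines the c_i
solution: c_0 = 3/2, c_1 = -3/2, c_2 = 1


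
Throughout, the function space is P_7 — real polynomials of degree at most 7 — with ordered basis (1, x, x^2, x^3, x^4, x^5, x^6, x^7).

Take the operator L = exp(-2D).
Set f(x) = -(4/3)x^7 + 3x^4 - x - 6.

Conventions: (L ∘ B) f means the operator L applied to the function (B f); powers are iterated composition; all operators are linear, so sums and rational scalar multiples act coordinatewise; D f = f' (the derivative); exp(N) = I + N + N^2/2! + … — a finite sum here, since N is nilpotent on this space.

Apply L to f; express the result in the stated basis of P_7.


the result is g(x) = -(4/3)x^7 + (56/3)x^6 - 112x^5 + (1129/3)x^4 - (2312/3)x^3 + 968x^2 - (2083/3)x + 644/3

order-1 term: (56/3)x^6 - 24x^3 + 2
order-2 term: -112x^5 + 72x^2
order-3 term: (1120/3)x^4 - 96x
order-4 term: -(2240/3)x^3 + 48
order-5 term: 896x^2
order-6 term: -(1792/3)x
order-7 term: 512/3
the series for exp(-2D) f terminates at order 7
exp(-2D) f = -(4/3)x^7 + (56/3)x^6 - 112x^5 + (1129/3)x^4 - (2312/3)x^3 + 968x^2 - (2083/3)x + 644/3


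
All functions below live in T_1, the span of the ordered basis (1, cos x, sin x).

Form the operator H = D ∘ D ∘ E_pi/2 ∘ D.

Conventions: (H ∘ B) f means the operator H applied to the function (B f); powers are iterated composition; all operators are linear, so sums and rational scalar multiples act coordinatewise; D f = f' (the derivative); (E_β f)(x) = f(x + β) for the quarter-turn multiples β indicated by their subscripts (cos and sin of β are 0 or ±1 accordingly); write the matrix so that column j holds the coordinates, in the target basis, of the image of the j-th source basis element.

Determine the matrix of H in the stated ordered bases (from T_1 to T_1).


the matrix is [[0, 0, 0]; [0, 1, 0]; [0, 0, 1]] (rows listed top to bottom)

image of 1: 0
image of cos x: cos x
image of sin x: sin x
each image's coordinates form column j of the matrix


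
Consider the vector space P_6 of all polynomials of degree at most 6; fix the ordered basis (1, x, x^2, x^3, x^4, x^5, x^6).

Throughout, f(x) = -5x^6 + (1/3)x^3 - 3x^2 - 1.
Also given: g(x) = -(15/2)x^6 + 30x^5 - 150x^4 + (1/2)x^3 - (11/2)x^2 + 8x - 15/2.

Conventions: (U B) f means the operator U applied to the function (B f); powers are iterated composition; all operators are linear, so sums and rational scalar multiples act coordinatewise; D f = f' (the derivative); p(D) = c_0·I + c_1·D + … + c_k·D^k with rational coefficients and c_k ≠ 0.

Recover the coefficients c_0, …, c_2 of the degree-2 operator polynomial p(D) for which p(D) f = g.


p(D) = (3/2)·I − D + D^2, i.e. c_0 = 3/2, c_1 = -1, c_2 = 1

D^0 f = -5x^6 + (1/3)x^3 - 3x^2 - 1
D^1 f = -30x^5 + x^2 - 6x
D^2 f = -150x^4 + 2x - 6
matching coefficients of g against c_0 f + c_1 Df + … from the top degree down determines the c_i
solution: c_0 = 3/2, c_1 = -1, c_2 = 1


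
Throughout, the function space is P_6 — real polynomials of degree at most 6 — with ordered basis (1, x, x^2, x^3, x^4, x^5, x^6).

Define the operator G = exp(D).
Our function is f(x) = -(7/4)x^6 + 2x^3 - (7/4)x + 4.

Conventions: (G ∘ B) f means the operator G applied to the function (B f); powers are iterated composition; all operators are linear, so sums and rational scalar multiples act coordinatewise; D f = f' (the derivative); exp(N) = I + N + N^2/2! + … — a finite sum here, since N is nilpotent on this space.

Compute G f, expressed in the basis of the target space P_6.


order-1 term: -(21/2)x^5 + 6x^2 - 7/4
order-2 term: -(105/4)x^4 + 6x
order-3 term: -35x^3 + 2
order-4 term: -(105/4)x^2
order-5 term: -(21/2)x
order-6 term: -7/4
the series for exp(D) f terminates at order 6
exp(D) f = -(7/4)x^6 - (21/2)x^5 - (105/4)x^4 - 33x^3 - (81/4)x^2 - (25/4)x + 5/2

g(x) = -(7/4)x^6 - (21/2)x^5 - (105/4)x^4 - 33x^3 - (81/4)x^2 - (25/4)x + 5/2
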